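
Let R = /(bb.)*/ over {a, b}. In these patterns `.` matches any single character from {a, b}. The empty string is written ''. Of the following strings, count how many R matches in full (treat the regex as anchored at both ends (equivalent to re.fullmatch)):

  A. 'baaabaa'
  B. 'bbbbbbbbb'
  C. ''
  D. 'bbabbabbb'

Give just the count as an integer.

3

A. 'baaabaa' → no match
B. 'bbbbbbbbb' → match
C. '' → match
D. 'bbabbabbb' → match
Total matched: 3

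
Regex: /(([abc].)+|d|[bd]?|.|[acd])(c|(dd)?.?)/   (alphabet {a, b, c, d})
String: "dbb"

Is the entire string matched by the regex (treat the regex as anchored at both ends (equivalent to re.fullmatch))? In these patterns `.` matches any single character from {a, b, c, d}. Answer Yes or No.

No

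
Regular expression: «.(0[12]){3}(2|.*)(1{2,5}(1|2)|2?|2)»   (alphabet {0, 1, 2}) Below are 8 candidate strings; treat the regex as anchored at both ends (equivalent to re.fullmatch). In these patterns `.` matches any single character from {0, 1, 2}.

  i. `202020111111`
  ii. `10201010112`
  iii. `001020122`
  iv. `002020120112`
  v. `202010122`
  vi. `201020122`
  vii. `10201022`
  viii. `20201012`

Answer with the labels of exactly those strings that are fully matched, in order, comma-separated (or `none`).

i, ii, iii, iv, v, vi, vii, viii

i → match
ii → match
iii → match
iv → match
v → match
vi → match
vii → match
viii → match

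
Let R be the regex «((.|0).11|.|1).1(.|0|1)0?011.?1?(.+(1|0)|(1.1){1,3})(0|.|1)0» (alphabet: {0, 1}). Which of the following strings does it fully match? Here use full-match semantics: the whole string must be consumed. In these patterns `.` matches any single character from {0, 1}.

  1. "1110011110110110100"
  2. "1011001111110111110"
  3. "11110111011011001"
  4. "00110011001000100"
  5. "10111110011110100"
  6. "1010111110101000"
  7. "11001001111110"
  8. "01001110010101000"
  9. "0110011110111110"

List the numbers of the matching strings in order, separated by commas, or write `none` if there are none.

1 → match
2 → match
3 → no match — must end with "0"
4 → match
5 → match
6 → no match
7 → no match
8 → no match
9 → match

1, 2, 4, 5, 9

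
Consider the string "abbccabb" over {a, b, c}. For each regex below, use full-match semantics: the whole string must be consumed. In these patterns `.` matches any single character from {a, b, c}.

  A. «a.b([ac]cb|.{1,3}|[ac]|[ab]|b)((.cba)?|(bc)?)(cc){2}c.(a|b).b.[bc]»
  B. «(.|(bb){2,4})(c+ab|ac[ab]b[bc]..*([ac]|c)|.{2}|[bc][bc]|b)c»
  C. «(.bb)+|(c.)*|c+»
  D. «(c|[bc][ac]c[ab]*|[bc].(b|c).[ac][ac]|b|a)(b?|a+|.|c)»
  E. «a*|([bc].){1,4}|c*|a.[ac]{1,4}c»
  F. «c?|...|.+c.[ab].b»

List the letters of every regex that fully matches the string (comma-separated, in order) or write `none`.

A → no match
B → no match — must end with "c"
C → no match
D → no match
E → no match
F → match

F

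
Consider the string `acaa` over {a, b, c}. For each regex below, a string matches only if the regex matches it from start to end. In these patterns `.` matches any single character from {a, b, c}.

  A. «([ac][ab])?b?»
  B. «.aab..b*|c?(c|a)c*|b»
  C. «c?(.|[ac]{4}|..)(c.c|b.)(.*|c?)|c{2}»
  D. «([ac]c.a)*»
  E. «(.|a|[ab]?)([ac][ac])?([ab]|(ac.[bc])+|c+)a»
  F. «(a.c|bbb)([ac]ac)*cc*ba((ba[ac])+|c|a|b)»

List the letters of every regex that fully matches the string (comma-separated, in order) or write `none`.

D, E

A → no match
B → no match
C → no match
D → match
E → match
F → no match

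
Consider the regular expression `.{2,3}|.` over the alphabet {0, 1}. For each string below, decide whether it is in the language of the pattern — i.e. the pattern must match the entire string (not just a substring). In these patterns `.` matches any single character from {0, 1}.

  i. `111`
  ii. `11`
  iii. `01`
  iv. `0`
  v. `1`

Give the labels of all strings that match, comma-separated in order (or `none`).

i, ii, iii, iv, v

i → match
ii → match
iii → match
iv → match
v → match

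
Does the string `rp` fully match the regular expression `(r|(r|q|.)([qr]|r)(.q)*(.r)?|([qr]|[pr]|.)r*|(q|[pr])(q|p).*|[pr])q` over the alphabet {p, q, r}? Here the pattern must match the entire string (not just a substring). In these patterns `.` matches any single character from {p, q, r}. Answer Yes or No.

Every match must end with `q`, but `rp` does not.

No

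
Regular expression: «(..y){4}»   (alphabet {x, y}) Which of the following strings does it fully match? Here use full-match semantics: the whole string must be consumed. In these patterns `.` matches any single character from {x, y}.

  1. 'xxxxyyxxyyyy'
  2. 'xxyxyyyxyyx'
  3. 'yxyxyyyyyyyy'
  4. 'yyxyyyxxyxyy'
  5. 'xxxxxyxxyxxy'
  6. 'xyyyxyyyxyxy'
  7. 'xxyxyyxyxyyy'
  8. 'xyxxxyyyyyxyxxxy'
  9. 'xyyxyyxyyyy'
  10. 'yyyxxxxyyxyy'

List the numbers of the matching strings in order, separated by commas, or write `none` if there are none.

1 → no match
2 → no match — must end with 'y'
3 → match
4 → no match
5 → no match
6 → no match
7 → no match
8 → no match
9 → no match
10 → no match

3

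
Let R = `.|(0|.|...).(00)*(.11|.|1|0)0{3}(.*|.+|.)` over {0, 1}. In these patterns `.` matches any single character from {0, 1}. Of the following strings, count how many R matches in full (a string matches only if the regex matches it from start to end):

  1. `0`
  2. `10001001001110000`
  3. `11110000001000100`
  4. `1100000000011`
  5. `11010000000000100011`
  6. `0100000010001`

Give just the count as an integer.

1 → match
2 → no match
3 → match
4 → match
5 → match
6 → match
Total matched: 5

5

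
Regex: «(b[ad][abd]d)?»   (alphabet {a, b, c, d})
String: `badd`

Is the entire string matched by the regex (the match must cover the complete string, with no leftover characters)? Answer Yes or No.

Yes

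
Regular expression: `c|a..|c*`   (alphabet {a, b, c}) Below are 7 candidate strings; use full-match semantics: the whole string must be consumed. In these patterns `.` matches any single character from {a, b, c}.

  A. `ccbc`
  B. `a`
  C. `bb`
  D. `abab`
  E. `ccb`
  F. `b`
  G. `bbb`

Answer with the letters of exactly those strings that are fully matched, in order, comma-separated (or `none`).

A → no match
B → no match
C → no match
D → no match
E → no match
F → no match
G → no match

none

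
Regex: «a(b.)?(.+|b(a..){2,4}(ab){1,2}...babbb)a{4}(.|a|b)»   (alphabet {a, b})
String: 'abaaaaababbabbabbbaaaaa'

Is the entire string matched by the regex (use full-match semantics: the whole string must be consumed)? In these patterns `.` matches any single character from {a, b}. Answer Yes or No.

Yes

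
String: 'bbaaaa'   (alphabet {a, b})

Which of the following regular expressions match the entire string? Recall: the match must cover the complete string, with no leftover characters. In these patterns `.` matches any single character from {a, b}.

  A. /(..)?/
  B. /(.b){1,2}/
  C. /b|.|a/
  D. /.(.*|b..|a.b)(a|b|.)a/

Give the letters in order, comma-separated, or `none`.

A → no match
B → no match — must end with 'b'
C → no match
D → match

D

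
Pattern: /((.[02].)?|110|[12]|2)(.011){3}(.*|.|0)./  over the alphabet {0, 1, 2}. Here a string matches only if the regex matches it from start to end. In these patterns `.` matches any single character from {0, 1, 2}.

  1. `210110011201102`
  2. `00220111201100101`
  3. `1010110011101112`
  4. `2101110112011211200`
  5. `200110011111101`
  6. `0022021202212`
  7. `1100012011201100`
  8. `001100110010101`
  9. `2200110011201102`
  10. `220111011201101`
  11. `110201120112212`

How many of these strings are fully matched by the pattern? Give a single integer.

1 → match
2 → no match
3 → no match
4 → match
5 → no match
6 → no match
7 → no match
8 → no match
9 → no match
10 → match
11 → no match
Total matched: 3

3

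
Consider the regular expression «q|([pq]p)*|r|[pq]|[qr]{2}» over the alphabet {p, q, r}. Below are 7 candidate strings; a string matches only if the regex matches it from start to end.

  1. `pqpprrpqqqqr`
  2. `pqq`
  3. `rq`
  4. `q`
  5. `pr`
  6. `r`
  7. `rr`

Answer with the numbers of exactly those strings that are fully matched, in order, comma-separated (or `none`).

1 → no match
2 → no match
3 → match
4 → match
5 → no match
6 → match
7 → match

3, 4, 6, 7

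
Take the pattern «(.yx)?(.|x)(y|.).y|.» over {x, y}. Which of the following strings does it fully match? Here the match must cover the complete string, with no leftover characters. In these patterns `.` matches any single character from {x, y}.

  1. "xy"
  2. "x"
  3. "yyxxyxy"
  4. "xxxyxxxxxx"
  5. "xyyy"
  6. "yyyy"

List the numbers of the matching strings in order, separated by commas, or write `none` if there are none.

1 → no match
2 → match
3 → match
4 → no match
5 → match
6 → match

2, 3, 5, 6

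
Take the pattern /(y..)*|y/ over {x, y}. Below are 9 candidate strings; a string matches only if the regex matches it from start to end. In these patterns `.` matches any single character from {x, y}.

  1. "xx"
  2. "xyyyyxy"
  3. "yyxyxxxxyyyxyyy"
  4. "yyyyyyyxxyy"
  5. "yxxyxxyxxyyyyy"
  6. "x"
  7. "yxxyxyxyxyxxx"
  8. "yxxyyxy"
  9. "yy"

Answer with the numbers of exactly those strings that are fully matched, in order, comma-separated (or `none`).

none

1 → no match
2 → no match
3 → no match
4 → no match
5 → no match
6 → no match
7 → no match
8 → no match
9 → no match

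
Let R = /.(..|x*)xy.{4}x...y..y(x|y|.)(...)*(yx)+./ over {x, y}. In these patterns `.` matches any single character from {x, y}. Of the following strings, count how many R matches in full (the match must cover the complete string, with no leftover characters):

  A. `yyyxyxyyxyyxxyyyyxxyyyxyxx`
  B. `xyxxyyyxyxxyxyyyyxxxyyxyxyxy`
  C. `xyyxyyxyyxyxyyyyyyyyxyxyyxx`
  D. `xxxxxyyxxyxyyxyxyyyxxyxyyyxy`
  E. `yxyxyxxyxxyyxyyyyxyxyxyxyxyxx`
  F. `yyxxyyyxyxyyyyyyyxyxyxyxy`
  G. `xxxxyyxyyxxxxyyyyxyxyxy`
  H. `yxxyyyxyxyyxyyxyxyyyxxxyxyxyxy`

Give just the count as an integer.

A → no match
B → match
C → match
D → match
E → match
F → match
G → match
H → match
Total matched: 7

7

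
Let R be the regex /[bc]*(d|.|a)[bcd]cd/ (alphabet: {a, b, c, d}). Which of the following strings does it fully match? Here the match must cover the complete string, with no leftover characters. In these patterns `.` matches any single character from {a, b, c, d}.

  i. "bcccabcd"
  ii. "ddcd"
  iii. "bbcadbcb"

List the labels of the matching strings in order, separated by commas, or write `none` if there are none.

i → match
ii → match
iii → no match — must end with "cd"

i, ii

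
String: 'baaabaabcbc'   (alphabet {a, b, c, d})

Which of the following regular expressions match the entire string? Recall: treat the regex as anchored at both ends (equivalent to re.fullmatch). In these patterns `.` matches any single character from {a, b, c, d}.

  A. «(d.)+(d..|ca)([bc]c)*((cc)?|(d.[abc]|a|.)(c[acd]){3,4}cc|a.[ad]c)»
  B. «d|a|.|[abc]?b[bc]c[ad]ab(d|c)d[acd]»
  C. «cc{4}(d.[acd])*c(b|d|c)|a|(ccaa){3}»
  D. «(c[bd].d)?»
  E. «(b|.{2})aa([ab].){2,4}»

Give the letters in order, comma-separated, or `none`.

A → no match — must start with 'd'
B → no match
C → no match
D → no match
E → match

E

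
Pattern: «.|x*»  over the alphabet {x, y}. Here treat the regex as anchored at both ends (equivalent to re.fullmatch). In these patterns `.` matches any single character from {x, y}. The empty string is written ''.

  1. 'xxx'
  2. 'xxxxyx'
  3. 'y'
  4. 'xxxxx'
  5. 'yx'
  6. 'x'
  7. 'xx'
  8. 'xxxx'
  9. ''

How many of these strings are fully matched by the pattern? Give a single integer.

1. 'xxx' → match
2. 'xxxxyx' → no match
3. 'y' → match
4. 'xxxxx' → match
5. 'yx' → no match
6. 'x' → match
7. 'xx' → match
8. 'xxxx' → match
9. '' → match
Total matched: 7

7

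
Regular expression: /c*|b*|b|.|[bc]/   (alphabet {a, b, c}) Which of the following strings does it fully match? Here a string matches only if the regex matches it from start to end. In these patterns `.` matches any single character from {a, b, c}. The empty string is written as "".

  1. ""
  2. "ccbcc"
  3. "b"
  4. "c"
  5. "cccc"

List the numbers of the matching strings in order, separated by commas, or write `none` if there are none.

1, 3, 4, 5

1 → match
2 → no match
3 → match
4 → match
5 → match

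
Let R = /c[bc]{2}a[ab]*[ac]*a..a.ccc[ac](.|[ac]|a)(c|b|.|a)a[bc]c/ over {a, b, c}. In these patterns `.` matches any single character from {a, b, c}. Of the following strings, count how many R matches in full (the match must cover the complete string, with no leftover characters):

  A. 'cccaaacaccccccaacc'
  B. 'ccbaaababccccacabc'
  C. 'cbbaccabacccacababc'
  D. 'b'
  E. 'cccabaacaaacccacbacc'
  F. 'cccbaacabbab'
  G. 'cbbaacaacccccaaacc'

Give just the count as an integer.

A → match
B → match
C → no match
D → no match — must start with 'c'
E → match
F → no match — must end with 'c'
G → match
Total matched: 4

4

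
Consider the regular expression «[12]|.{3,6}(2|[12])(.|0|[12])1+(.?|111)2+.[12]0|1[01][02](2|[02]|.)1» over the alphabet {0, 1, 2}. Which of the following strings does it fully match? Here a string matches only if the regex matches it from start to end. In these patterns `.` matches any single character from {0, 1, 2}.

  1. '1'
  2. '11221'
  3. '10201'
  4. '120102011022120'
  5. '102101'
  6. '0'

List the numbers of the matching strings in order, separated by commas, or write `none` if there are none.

1. '1' → match
2. '11221' → match
3. '10201' → match
4 → match
5. '102101' → no match
6. '0' → no match

1, 2, 3, 4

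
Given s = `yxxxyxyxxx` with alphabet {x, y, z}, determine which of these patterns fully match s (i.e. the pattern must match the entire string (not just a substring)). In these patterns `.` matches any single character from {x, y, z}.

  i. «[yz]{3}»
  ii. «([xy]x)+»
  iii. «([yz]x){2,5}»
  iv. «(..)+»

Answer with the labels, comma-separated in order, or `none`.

i → no match
ii → match
iii → no match
iv → match

ii, iv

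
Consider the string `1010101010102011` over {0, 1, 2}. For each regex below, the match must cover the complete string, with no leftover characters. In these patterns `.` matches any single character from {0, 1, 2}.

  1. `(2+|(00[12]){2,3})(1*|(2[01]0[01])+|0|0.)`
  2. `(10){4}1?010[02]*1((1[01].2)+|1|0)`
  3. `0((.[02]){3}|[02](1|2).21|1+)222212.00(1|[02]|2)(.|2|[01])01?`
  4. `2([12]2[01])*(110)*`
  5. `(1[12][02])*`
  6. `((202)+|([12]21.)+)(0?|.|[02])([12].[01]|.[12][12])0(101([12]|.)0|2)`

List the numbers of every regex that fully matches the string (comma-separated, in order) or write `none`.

2

1 → no match
2 → match
3 → no match — must start with `0`
4 → no match — must start with `2`
5 → no match
6 → no match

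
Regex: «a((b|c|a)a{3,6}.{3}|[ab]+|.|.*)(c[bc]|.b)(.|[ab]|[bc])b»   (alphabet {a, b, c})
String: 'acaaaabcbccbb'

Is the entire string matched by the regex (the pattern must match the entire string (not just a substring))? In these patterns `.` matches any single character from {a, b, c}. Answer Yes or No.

Yes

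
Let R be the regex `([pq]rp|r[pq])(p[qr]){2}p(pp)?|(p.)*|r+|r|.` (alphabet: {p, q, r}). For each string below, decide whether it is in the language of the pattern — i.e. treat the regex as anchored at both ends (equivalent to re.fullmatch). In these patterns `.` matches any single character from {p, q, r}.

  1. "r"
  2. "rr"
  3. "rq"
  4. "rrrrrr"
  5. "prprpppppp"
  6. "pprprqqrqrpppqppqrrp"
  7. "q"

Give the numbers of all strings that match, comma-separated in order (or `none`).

1, 2, 4, 5, 7

1 → match
2 → match
3 → no match
4 → match
5 → match
6 → no match
7 → match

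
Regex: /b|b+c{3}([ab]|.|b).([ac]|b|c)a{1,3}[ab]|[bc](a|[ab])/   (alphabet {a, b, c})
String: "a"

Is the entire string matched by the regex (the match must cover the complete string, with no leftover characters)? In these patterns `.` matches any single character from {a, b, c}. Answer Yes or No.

No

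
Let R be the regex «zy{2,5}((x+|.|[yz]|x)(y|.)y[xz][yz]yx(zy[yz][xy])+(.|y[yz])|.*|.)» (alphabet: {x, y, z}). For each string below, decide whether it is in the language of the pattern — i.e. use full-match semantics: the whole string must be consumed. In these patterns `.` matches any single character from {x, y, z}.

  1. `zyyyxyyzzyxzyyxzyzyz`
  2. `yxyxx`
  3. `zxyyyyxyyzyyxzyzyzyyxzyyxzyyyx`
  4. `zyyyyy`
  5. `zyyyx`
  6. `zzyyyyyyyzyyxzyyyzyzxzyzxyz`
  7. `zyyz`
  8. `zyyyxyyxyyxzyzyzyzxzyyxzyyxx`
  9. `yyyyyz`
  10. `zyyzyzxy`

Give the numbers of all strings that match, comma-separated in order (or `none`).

1 → match
2. `yxyxx` → no match — must start with `zy`
3 → no match — must start with `zy`
4. `zyyyyy` → match
5. `zyyyx` → match
6 → no match — must start with `zy`
7. `zyyz` → match
8 → match
9. `yyyyyz` → no match — must start with `zy`
10. `zyyzyzxy` → match

1, 4, 5, 7, 8, 10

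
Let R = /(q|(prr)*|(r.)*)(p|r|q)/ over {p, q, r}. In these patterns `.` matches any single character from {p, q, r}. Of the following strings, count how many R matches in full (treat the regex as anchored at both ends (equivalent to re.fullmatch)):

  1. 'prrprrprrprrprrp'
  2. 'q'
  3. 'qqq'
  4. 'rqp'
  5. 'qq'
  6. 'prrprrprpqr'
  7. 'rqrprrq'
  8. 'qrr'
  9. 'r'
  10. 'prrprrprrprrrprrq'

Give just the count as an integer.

1 → match
2. 'q' → match
3. 'qqq' → no match
4. 'rqp' → match
5. 'qq' → match
6. 'prrprrprpqr' → no match
7. 'rqrprrq' → match
8. 'qrr' → no match
9. 'r' → match
10 → no match
Total matched: 6

6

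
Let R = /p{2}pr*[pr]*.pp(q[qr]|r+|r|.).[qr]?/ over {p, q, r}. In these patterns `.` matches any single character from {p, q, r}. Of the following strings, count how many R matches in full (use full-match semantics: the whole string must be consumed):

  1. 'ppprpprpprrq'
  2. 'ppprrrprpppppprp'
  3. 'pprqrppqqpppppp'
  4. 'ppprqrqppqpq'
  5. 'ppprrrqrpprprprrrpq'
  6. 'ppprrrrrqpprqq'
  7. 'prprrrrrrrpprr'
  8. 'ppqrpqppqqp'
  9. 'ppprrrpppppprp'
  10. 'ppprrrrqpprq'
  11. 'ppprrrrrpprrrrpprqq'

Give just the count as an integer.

6

1. 'ppprpprpprrq' → match
2 → match
3 → no match
4. 'ppprqrqppqpq' → no match
5 → no match
6 → match
7 → no match
8. 'ppqrpqppqqp' → no match
9 → match
10. 'ppprrrrqpprq' → match
11 → match
Total matched: 6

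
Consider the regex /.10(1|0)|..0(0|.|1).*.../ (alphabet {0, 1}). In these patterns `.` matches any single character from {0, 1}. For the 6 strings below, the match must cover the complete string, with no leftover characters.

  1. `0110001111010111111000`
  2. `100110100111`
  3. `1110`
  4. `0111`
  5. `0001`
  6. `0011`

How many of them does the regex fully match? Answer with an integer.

1

1 → no match
2. `100110100111` → match
3. `1110` → no match
4. `0111` → no match
5. `0001` → no match
6. `0011` → no match
Total matched: 1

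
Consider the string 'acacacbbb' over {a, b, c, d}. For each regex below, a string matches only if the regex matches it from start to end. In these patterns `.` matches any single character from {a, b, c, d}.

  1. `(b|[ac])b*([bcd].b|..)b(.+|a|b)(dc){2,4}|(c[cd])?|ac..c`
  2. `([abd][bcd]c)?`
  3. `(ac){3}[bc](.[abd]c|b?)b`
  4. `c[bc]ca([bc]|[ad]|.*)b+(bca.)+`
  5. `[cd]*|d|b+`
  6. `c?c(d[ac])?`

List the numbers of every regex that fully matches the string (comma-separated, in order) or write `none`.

3

1 → no match
2 → no match
3 → match
4 → no match — must start with 'c'
5 → no match
6 → no match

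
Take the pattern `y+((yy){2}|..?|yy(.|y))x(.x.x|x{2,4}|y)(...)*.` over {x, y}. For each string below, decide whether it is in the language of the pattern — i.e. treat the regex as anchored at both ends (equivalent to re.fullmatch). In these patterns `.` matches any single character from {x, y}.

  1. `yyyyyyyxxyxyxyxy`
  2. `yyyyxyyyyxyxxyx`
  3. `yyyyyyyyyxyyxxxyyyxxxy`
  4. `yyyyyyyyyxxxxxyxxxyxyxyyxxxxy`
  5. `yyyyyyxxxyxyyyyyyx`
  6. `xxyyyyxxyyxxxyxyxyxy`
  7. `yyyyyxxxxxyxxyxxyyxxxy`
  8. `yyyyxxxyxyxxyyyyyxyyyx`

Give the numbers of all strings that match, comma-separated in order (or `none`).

1 → no match
2 → no match
3 → no match
4 → match
5 → match
6 → no match — must start with `y`
7 → match
8 → match

4, 5, 7, 8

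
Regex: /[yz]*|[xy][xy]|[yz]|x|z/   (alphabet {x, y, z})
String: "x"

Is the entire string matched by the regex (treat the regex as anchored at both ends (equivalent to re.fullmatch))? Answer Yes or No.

Yes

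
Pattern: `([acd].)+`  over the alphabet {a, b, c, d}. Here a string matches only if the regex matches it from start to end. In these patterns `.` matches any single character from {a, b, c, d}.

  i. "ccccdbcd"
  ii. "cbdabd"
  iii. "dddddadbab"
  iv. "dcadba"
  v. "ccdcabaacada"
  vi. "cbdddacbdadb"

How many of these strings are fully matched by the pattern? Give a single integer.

i → match
ii → no match
iii → match
iv → no match
v → match
vi → match
Total matched: 4

4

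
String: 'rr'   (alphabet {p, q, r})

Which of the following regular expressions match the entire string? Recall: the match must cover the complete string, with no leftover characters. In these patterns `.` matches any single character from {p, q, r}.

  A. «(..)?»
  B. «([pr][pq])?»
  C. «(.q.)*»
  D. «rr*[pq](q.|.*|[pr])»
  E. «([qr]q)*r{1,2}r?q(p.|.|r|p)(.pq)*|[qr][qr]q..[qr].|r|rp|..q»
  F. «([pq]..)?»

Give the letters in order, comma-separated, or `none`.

A → match
B → no match
C → no match
D → no match
E → no match
F → no match

A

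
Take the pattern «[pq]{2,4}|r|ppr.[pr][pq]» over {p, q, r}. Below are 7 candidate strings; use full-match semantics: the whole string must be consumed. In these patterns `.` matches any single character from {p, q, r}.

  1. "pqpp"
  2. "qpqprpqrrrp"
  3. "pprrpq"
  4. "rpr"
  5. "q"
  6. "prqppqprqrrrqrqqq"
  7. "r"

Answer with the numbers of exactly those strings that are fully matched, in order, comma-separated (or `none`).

1. "pqpp" → match
2. "qpqprpqrrrp" → no match
3. "pprrpq" → match
4. "rpr" → no match
5. "q" → no match
6 → no match
7. "r" → match

1, 3, 7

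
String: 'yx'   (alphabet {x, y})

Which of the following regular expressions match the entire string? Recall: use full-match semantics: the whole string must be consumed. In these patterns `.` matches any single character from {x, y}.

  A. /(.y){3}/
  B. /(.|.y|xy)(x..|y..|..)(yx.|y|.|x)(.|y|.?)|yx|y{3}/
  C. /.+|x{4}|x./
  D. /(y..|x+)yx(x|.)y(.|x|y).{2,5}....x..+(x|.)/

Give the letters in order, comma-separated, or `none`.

B, C

A → no match — must end with 'y'
B → match
C → match
D → no match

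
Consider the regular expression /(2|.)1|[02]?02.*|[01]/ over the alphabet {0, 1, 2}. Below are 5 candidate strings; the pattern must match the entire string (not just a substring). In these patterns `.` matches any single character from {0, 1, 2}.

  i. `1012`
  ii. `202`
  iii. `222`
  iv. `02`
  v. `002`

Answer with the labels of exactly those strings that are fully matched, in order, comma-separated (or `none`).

ii, iv, v

i. `1012` → no match
ii. `202` → match
iii. `222` → no match
iv. `02` → match
v. `002` → match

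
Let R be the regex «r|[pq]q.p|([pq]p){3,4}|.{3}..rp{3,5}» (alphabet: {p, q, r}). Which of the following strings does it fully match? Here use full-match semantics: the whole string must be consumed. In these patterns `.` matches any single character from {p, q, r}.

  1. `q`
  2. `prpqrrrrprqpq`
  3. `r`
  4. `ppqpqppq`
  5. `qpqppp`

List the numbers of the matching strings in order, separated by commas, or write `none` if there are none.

1 → no match
2 → no match
3 → match
4 → no match
5 → match

3, 5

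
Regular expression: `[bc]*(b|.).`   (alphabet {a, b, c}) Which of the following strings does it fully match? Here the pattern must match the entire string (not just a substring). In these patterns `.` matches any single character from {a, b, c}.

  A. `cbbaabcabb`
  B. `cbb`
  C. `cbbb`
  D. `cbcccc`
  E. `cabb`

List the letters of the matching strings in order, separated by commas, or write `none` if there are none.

A. `cbbaabcabb` → no match
B. `cbb` → match
C. `cbbb` → match
D. `cbcccc` → match
E. `cabb` → no match

B, C, D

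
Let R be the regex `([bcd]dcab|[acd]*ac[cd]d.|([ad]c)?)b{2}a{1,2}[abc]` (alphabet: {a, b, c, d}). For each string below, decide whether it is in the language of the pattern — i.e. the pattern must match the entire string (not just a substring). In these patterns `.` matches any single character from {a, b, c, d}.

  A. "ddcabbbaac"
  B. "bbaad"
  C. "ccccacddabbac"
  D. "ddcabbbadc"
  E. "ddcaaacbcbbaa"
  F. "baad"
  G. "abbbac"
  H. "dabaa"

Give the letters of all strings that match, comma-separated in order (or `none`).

A → match
B → no match
C → match
D → no match
E → no match
F → no match
G → no match
H → no match

A, C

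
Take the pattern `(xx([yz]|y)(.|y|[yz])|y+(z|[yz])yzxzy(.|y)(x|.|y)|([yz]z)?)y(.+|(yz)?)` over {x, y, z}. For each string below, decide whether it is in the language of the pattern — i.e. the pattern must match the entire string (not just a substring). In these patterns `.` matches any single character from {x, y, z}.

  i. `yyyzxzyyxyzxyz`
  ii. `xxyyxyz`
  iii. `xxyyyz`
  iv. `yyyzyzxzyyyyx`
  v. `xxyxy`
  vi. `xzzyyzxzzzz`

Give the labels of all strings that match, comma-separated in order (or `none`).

i → match
ii → no match
iii → match
iv → match
v → match
vi → no match

i, iii, iv, v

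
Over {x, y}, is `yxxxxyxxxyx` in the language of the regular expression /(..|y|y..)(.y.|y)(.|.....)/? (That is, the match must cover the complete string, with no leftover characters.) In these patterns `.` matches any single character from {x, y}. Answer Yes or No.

No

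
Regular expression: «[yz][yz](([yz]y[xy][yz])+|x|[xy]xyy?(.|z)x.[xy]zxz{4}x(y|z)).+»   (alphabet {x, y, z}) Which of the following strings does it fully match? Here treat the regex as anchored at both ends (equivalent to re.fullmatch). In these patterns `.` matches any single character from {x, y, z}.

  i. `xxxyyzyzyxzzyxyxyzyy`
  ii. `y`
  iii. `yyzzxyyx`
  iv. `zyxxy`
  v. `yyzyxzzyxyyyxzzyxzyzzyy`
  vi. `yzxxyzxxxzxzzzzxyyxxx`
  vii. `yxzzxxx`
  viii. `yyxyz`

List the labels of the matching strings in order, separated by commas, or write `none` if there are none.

iv, v, vi, viii

i → no match
ii → no match
iii → no match
iv → match
v → match
vi → match
vii → no match
viii → match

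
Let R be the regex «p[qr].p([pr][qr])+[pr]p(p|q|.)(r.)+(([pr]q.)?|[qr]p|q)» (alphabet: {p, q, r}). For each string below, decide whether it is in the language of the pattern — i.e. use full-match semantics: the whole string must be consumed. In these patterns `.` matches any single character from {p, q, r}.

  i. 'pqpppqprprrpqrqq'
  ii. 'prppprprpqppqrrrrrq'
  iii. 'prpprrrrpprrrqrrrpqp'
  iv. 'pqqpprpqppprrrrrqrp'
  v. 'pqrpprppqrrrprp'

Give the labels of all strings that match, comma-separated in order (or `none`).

i → match
ii → match
iii → no match
iv → match
v → match

i, ii, iv, v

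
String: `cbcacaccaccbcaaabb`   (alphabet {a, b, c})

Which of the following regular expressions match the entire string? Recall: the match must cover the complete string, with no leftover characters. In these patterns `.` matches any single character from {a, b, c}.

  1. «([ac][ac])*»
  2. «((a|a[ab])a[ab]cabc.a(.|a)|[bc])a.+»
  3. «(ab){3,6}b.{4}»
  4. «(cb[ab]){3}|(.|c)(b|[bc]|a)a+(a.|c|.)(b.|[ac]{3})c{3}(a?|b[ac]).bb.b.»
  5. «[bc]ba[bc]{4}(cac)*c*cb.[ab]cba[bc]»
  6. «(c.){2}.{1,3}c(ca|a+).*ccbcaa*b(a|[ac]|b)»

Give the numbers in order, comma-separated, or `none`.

6

1 → no match
2 → no match
3 → no match — must start with `ab`
4 → no match
5 → no match
6 → match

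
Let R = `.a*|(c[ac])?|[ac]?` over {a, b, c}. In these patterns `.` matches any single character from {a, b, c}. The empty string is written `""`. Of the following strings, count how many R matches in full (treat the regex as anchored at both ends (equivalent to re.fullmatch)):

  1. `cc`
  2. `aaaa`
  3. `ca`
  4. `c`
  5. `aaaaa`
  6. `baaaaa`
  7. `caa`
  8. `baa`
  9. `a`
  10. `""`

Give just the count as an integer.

1. `cc` → match
2. `aaaa` → match
3. `ca` → match
4. `c` → match
5. `aaaaa` → match
6. `baaaaa` → match
7. `caa` → match
8. `baa` → match
9. `a` → match
10. `""` → match
Total matched: 10

10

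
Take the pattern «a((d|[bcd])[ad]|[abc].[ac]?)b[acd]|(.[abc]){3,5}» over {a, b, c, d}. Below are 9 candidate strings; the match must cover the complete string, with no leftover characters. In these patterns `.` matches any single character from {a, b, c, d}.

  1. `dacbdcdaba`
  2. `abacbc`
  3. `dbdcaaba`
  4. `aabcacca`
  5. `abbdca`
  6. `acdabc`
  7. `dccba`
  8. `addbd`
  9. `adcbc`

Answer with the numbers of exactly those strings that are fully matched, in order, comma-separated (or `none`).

1 → match
2 → match
3 → match
4 → match
5 → no match
6 → match
7 → no match
8 → match
9 → no match

1, 2, 3, 4, 6, 8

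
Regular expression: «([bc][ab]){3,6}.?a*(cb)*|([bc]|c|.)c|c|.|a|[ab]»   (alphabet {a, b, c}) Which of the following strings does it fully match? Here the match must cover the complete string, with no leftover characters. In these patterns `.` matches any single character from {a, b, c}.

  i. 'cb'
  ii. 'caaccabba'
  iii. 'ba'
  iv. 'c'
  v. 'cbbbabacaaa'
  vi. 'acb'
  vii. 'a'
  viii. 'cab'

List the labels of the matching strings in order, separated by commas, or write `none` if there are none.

i → no match
ii → no match
iii → no match
iv → match
v → no match
vi → no match
vii → match
viii → no match

iv, vii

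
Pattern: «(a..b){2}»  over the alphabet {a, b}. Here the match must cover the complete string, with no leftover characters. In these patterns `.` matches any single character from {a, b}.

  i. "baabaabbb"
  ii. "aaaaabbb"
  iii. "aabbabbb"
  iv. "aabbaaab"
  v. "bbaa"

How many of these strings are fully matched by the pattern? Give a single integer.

2

i. "baabaabbb" → no match — must start with "a"
ii. "aaaaabbb" → no match
iii. "aabbabbb" → match
iv. "aabbaaab" → match
v. "bbaa" → no match — must start with "a"
Total matched: 2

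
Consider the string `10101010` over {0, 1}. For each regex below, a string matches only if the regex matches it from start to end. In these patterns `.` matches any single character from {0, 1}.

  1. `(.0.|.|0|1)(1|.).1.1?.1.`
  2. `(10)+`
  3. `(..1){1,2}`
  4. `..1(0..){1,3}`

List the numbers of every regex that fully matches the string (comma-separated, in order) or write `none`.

2

1 → no match
2 → match
3 → no match — must end with `1`
4 → no match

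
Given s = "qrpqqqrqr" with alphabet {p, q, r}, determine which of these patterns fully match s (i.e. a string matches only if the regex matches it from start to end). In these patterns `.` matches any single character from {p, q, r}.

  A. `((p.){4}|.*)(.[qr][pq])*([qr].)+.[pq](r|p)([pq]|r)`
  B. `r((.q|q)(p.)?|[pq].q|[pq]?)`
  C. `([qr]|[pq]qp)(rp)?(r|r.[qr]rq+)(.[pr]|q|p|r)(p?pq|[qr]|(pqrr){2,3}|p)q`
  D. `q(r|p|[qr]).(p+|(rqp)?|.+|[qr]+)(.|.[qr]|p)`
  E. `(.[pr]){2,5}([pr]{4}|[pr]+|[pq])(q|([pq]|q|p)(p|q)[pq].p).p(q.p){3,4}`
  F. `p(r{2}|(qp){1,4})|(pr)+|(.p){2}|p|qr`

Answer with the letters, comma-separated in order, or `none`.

A → no match
B → no match — must start with "r"
C → no match — must end with "q"
D → match
E → no match — must end with "p"
F → no match

D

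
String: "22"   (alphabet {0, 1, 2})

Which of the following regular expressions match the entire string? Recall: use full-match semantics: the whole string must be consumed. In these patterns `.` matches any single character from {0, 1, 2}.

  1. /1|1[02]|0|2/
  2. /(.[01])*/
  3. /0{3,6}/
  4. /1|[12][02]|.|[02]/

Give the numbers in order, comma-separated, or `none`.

1 → no match
2 → no match
3 → no match — must start with "0"
4 → match

4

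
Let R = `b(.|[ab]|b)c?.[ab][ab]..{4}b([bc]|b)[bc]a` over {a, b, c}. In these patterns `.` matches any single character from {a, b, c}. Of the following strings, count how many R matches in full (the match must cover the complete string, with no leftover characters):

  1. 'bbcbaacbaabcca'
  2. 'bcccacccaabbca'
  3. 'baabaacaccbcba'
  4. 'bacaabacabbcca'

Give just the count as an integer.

1 → match
2 → no match
3 → match
4 → match
Total matched: 3

3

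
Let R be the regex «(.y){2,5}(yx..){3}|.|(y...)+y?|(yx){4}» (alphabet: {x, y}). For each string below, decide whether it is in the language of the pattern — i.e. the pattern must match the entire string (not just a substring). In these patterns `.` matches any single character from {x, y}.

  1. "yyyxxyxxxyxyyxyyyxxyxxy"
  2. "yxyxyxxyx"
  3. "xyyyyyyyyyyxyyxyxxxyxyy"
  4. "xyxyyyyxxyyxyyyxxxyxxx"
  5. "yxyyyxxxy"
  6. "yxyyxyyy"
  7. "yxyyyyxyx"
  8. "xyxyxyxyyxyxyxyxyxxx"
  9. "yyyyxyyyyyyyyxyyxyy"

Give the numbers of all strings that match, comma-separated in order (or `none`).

5, 8

1 → no match
2 → no match
3 → no match
4 → no match
5 → match
6 → no match
7 → no match
8 → match
9 → no match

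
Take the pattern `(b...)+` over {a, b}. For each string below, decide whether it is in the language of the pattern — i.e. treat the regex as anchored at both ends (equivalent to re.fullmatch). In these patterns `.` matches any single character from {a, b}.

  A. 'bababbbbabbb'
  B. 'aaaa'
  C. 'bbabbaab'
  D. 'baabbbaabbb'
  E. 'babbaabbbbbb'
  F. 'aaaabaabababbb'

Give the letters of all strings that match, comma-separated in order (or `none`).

A. 'bababbbbabbb' → no match
B. 'aaaa' → no match — must start with 'b'
C. 'bbabbaab' → match
D. 'baabbbaabbb' → no match
E. 'babbaabbbbbb' → no match
F → no match — must start with 'b'

C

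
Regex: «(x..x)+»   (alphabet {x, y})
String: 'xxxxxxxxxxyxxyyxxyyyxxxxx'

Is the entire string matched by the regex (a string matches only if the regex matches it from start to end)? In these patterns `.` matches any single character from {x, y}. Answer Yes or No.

No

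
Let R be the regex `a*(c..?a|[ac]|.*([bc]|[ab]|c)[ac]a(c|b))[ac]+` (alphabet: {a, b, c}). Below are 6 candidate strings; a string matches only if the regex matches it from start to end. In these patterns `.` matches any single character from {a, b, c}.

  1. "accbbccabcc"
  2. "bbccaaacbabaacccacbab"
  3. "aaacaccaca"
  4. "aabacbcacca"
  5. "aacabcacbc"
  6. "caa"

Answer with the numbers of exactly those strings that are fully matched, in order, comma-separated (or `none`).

1, 3, 4, 6

1 → match
2 → no match
3 → match
4 → match
5 → no match
6 → match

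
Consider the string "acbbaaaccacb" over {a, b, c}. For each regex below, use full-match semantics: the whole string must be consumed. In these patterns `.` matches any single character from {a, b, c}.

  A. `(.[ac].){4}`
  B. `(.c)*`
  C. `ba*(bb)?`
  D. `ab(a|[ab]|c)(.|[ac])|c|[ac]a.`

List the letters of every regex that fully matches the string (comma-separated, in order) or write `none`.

A

A → match
B → no match
C → no match — must start with "b"
D → no match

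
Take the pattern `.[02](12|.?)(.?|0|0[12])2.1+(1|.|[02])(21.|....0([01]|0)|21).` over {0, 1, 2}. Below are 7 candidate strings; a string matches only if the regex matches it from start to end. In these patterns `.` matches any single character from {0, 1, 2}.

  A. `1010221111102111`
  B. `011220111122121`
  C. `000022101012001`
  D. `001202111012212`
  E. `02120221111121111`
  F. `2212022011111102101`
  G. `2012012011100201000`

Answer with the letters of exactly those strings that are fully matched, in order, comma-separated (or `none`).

A, C, F, G

A → match
B → no match
C → match
D → no match
E → no match
F → match
G → match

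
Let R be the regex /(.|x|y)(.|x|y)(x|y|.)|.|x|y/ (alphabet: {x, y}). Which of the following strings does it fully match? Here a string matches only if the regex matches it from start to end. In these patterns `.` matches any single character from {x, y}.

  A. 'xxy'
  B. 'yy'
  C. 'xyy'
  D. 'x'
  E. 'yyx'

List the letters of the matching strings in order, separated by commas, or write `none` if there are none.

A. 'xxy' → match
B. 'yy' → no match
C. 'xyy' → match
D. 'x' → match
E. 'yyx' → match

A, C, D, E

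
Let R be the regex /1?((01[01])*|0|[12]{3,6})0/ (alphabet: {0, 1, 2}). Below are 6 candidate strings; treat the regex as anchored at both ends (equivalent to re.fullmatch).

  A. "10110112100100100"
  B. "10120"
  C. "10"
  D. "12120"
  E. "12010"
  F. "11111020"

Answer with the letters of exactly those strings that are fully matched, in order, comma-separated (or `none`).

C, D

A → no match
B → no match
C → match
D → match
E → no match
F → no match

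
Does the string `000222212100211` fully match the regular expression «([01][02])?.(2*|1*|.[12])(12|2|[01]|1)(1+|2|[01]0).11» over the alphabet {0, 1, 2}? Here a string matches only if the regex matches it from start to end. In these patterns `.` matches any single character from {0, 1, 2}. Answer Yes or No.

No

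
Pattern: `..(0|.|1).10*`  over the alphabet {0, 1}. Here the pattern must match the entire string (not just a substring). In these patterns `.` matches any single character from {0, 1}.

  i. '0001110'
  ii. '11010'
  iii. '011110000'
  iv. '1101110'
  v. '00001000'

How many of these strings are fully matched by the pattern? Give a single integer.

2

i. '0001110' → no match
ii. '11010' → no match
iii. '011110000' → match
iv. '1101110' → no match
v. '00001000' → match
Total matched: 2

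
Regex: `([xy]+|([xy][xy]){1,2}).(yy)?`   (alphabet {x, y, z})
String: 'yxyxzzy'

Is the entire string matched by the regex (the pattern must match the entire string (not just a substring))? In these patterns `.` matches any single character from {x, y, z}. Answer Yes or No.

No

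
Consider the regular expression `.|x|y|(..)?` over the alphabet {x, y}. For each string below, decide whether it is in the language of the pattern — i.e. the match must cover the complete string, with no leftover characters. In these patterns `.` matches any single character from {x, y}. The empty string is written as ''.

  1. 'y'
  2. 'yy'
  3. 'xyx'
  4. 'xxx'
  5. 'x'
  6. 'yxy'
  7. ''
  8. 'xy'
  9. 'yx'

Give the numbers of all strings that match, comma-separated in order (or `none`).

1 → match
2 → match
3 → no match
4 → no match
5 → match
6 → no match
7 → match
8 → match
9 → match

1, 2, 5, 7, 8, 9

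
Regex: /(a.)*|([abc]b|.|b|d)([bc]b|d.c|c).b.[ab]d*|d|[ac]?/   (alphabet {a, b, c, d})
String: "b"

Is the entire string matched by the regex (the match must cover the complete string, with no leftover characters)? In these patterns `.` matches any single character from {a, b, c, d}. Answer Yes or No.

No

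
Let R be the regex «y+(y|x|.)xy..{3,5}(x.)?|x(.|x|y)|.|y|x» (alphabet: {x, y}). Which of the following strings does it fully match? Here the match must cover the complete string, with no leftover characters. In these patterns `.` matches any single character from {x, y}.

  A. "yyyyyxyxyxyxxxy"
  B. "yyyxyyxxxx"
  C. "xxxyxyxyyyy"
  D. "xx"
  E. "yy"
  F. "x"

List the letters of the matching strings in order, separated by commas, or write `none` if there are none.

A, B, D, F

A → match
B → match
C → no match
D → match
E → no match
F → match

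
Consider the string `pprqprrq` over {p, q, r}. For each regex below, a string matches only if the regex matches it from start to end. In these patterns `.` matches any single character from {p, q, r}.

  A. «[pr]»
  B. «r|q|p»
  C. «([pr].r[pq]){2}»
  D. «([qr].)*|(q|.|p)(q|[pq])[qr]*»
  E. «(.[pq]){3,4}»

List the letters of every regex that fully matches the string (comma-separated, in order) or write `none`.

A → no match
B → no match
C → match
D → no match
E → no match

C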